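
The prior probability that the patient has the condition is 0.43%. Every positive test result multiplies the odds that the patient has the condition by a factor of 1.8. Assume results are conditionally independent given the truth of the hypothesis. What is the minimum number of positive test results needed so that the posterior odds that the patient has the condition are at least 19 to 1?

Prior odds = 0.0043/0.9957 = 43/9957.
Likelihood ratio per positive test result = 1.8.
Target odds = 19.
Require 1.8ⁿ ≥ 19 ÷ (43/9957) = 189183/43.
1.8¹⁴ ≈3748.13 falls short of 189183/43 but 1.8¹⁵ ≈6746.64 reaches it, so n = 15.

15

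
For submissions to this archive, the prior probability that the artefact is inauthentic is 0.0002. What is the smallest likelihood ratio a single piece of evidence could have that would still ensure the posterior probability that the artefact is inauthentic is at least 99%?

Prior odds = 0.0002/0.9998 = 1/4999.
Target odds = 0.99/0.01 = 99.
Required Bayes factor = 99 ÷ (1/4999) = 494901.

494901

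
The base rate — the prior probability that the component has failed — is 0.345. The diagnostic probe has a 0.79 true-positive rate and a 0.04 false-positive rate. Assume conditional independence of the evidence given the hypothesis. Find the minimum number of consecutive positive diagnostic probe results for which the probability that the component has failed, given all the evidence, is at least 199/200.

2

Prior odds = 0.345/0.655 = 69/131.
Likelihood ratio of a positive result = 0.79/0.04 = 19.75.
Target posterior odds = 0.995/0.005 = 199.
Require 19.75ⁿ ≥ 199 ÷ (69/131) = 26069/69.
19.75¹ = 19.75 falls short of 26069/69 but 19.75² = 390.0625 reaches it, so n = 2.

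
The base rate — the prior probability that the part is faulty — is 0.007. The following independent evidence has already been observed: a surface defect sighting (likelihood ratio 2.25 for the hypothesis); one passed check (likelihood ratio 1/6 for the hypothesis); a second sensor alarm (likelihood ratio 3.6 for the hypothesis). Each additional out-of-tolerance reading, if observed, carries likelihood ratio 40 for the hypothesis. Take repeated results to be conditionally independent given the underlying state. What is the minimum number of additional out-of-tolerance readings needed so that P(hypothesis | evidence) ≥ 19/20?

3

Prior odds = 0.007/0.993 = 7/993.
Combined Bayes factor of the evidence already in hand = 2.25 × (1/6) × 3.6 = 1.35.
Odds after that evidence = (7/993) × 1.35 = 63/6620.
Target odds = 0.95/0.05 = 19.
Need 40ⁿ ≥ 19 ÷ (63/6620) = 125780/63.
40² = 1600 falls short of 125780/63 but 40³ = 64000 reaches it, so n = 3.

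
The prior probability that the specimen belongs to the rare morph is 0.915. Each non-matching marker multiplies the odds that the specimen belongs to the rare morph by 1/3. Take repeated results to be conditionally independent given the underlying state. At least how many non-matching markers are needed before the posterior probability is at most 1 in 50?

Prior odds: 0.915 ÷ 0.085 = 183/17.
Likelihood ratio per non-matching marker = 1/3.
Target posterior odds = 0.02/0.98 = 1/49.
Require (1/3)ⁿ ≤ 1/49 ÷ (183/17) = 17/8967.
(1/3)⁵ = 1/243 is still above 17/8967 but (1/3)⁶ = 1/729 is at or below it, so n = 6.

6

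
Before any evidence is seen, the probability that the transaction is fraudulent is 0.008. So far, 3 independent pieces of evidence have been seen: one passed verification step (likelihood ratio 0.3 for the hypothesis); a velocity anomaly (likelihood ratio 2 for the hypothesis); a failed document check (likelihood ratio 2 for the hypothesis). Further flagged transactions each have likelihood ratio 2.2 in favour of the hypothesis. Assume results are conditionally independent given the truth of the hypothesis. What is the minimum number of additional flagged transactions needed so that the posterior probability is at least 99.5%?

Prior odds = 0.008/0.992 = 1/124.
Combined Bayes factor of the evidence already in hand = 0.3 × 2 × 2 = 1.2.
Odds after that evidence = (1/124) × 1.2 = 3/310.
Target odds = 0.995/0.005 = 199.
Need 2.2ⁿ ≥ 199 ÷ (3/310) = 61690/3.
2.2¹² ≈12855 falls short of 61690/3 but 2.2¹³ ≈28281 reaches it, so n = 13.

13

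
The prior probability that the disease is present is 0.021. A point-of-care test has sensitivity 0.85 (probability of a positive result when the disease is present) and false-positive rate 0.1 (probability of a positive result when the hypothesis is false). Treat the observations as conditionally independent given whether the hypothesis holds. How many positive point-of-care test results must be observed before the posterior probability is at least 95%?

Prior odds = 0.021/0.979 = 21/979.
Likelihood ratio of a positive result = 0.85/0.1 = 8.5.
Target odds: 0.95 ÷ 0.05 = 19.
Need (21/979) × 8.5ⁿ ≥ 19, i.e. 8.5ⁿ ≥ 18601/21.
8.5³ = 614.125 falls short of 18601/21 but 8.5⁴ = 5220.0625 reaches it, so n = 4.

4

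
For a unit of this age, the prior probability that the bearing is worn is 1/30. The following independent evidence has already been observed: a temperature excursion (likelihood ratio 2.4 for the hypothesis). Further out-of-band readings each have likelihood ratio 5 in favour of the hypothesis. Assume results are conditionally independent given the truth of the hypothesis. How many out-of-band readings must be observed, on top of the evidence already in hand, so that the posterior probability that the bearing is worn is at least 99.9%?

6

Prior odds = (1/30)/(29/30) = 1/29.
Bayes factor of the evidence already in hand = 2.4.
Odds after that evidence = (1/29) × 2.4 = 12/145.
Target odds = 0.999/0.001 = 999.
Need 5ⁿ ≥ 999 ÷ (12/145) = 12071.25.
5⁵ = 3125 falls short of 12071.25 but 5⁶ = 15625 reaches it, so n = 6.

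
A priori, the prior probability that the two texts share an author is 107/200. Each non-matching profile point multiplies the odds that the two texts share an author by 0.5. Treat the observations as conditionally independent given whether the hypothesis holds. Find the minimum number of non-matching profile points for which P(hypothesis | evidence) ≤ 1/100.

Prior odds = 0.535/0.465 = 107/93.
Likelihood ratio per non-matching profile point = 0.5.
Target odds: 0.01 ÷ 0.99 = 1/99.
Require 0.5ⁿ ≤ 1/99 ÷ (107/93) = 31/3531.
0.5⁶ = 0.015625 is still above 31/3531 but 0.5⁷ = 0.0078125 is at or below it, so n = 7.

7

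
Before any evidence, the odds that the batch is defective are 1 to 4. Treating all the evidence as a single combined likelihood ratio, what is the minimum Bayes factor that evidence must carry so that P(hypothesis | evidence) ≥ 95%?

Prior odds = 0.25.
Target odds = 0.95/0.05 = 19.
Required Bayes factor = 19 ÷ 0.25 = 76.

76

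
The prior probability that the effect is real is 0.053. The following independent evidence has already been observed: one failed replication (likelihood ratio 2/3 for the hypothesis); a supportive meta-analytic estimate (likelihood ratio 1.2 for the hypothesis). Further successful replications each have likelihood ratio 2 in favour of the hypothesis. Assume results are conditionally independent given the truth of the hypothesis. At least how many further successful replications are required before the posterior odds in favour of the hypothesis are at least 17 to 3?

Prior odds = 0.053/0.947 = 53/947.
Combined Bayes factor of the evidence already in hand = (2/3) × 1.2 = 0.8.
Odds after that evidence = (53/947) × 0.8 = 212/4735.
Target odds = 17/3.
Need 2ⁿ ≥ 17/3 ÷ (212/4735) = 80495/636.
2⁶ = 64 falls short of 80495/636 but 2⁷ = 128 reaches it, so n = 7.

7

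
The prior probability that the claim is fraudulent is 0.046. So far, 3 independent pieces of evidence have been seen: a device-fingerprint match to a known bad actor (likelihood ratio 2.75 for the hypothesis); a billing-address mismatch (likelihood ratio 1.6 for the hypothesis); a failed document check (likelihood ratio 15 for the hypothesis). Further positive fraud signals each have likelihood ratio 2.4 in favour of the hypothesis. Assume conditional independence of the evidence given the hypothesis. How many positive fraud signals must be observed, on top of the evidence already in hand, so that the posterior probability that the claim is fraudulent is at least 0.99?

4

Prior odds = 0.046/0.954 = 23/477.
Combined Bayes factor of the evidence already in hand = 2.75 × 1.6 × 15 = 66.
Odds after that evidence = (23/477) × 66 = 506/159.
Target odds = 0.99/0.01 = 99.
Need 2.4ⁿ ≥ 99 ÷ (506/159) = 1431/46.
2.4³ = 13.824 falls short of 1431/46 but 2.4⁴ = 33.1776 reaches it, so n = 4.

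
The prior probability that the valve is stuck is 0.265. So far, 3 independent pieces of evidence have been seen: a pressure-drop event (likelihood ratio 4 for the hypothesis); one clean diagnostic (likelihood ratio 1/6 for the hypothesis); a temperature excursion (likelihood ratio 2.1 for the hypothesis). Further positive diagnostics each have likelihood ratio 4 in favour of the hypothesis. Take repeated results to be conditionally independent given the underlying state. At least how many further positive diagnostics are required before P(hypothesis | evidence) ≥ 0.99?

4

Prior odds = 0.265/0.735 = 53/147.
Combined Bayes factor of the evidence already in hand = 4 × (1/6) × 2.1 = 1.4.
Odds after that evidence = (53/147) × 1.4 = 53/105.
Target odds = 0.99/0.01 = 99.
Need 4ⁿ ≥ 99 ÷ (53/105) = 10395/53.
4³ = 64 falls short of 10395/53 but 4⁴ = 256 reaches it, so n = 4.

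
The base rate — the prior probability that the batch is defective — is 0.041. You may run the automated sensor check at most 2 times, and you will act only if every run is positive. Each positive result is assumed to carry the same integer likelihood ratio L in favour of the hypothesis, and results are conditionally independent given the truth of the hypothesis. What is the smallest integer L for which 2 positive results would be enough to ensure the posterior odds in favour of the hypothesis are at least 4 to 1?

Prior odds = 0.041/0.959 = 41/959.
Target odds = 4.
Need L² ≥ 4 ÷ (41/959) = 3836/41.
9² = 81 < 3836/41 ≤ 100 = 10², so L = 10.

10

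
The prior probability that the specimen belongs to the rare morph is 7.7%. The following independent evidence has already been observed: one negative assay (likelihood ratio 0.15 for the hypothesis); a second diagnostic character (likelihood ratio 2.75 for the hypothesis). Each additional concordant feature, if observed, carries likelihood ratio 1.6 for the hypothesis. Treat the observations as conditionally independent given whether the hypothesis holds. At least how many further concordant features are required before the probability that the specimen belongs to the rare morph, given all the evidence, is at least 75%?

10

Prior odds = 0.077/0.923 = 77/923.
Combined Bayes factor of the evidence already in hand = 0.15 × 2.75 = 0.4125.
Odds after that evidence = (77/923) × 0.4125 = 2541/73840.
Target odds = 0.75/0.25 = 3.
Need 1.6ⁿ ≥ 3 ÷ (2541/73840) = 73840/847.
1.6⁹ = 134217728/1953125 falls short of 73840/847 but 1.6¹⁰ ≈109.951 reaches it, so n = 10.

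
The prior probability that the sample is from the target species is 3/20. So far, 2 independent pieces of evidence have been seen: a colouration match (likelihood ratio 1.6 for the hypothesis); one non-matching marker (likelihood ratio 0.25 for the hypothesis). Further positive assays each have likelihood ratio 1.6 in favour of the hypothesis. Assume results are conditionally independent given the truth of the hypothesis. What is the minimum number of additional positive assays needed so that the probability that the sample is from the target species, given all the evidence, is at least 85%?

Prior odds = 0.15/0.85 = 3/17.
Combined Bayes factor of the evidence already in hand = 1.6 × 0.25 = 0.4.
Odds after that evidence = (3/17) × 0.4 = 6/85.
Target odds = 0.85/0.15 = 17/3.
Need 1.6ⁿ ≥ 17/3 ÷ (6/85) = 1445/18.
1.6⁹ = 134217728/1953125 falls short of 1445/18 but 1.6¹⁰ ≈109.951 reaches it, so n = 10.

10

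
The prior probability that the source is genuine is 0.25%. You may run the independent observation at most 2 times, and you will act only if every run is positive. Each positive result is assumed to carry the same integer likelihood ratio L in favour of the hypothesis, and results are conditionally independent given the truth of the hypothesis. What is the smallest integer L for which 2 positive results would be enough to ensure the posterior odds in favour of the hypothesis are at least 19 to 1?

Prior odds = 0.0025/0.9975 = 1/399.
Target odds = 19.
Need L² ≥ 19 ÷ (1/399) = 7581.
87² = 7569 < 7581 ≤ 7744 = 88², so L = 88.

88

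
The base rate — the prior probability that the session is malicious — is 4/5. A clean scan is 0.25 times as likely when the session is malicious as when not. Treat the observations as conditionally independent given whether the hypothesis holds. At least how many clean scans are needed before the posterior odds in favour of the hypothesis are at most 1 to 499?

Prior odds: 0.8 ÷ 0.2 = 4.
Likelihood ratio per clean scan = 0.25.
Target odds = 1/499.
Require 0.25ⁿ ≤ 1/499 ÷ 4 = 1/1996.
0.25⁵ = 1/1024 is still above 1/1996 but 0.25⁶ = 1/4096 is at or below it, so n = 6.

6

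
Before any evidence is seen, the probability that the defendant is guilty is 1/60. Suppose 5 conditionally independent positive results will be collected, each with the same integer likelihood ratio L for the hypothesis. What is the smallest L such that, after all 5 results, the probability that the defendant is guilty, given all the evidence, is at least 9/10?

Prior odds = (1/60)/(59/60) = 1/59.
Target odds = 0.9/0.1 = 9.
Need L⁵ ≥ 9 ÷ (1/59) = 531.
3⁵ = 243 < 531 ≤ 1024 = 4⁵, so L = 4.

4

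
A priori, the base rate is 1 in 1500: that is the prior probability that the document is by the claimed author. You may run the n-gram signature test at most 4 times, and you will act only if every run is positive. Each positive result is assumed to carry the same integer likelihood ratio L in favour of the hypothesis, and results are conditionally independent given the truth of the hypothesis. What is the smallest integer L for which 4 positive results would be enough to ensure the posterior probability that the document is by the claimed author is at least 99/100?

20

Prior odds = (1/1500)/(1499/1500) = 1/1499.
Target odds = 0.99/0.01 = 99.
Need L⁴ ≥ 99 ÷ (1/1499) = 148401.
19⁴ = 130321 < 148401 ≤ 160000 = 20⁴, so L = 20.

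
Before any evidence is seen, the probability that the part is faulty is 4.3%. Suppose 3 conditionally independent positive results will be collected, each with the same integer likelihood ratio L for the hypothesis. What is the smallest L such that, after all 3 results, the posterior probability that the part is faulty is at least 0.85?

Prior odds = 0.043/0.957 = 43/957.
Target odds = 0.85/0.15 = 17/3.
Need L³ ≥ 17/3 ÷ (43/957) = 5423/43.
5³ = 125 < 5423/43 ≤ 216 = 6³, so L = 6.

6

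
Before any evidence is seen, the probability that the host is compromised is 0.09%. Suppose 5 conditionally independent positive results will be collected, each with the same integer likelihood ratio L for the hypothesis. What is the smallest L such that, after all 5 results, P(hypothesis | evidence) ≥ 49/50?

Prior odds = 0.0009/0.9991 = 9/9991.
Target odds = 0.98/0.02 = 49.
Need L⁵ ≥ 49 ÷ (9/9991) = 489559/9.
8⁵ = 32768 < 489559/9 ≤ 59049 = 9⁵, so L = 9.

9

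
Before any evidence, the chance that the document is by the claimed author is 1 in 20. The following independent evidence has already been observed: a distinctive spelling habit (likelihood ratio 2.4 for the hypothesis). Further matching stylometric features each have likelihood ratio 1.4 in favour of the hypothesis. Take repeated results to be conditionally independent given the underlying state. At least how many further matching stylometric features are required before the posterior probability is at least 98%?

Prior odds = 0.05/0.95 = 1/19.
Bayes factor of the evidence already in hand = 2.4.
Odds after that evidence = (1/19) × 2.4 = 12/95.
Target odds = 0.98/0.02 = 49.
Need 1.4ⁿ ≥ 49 ÷ (12/95) = 4655/12.
1.4¹⁷ ≈304.913 falls short of 4655/12 but 1.4¹⁸ ≈426.879 reaches it, so n = 18.

18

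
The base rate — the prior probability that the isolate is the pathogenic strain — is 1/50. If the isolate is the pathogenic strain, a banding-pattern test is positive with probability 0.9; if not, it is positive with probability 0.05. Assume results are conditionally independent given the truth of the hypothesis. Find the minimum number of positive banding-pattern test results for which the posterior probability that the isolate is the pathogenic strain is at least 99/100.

Prior odds: 0.02 ÷ 0.98 = 1/49.
Likelihood ratio of a positive = 0.9/0.05 = 18.
Target odds: 0.99 ÷ 0.01 = 99.
Need (1/49) × 18ⁿ ≥ 99, i.e. 18ⁿ ≥ 4851.
18² = 324 falls short of 4851 but 18³ = 5832 reaches it, so n = 3.

3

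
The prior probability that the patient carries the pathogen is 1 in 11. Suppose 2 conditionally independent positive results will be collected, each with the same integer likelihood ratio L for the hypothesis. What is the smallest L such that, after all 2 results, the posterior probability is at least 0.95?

14

Prior odds = (1/11)/(10/11) = 0.1.
Target odds = 0.95/0.05 = 19.
Need L² ≥ 19 ÷ 0.1 = 190.
13² = 169 < 190 ≤ 196 = 14², so L = 14.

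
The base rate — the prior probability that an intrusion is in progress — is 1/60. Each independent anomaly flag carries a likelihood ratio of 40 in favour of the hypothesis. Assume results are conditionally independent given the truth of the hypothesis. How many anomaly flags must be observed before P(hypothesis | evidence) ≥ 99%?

Prior odds = (1/60)/(59/60) = 1/59.
Likelihood ratio per anomaly flag = 40.
Target posterior odds = 0.99/0.01 = 99.
Require 40ⁿ ≥ 99 ÷ (1/59) = 5841.
40² = 1600 falls short of 5841 but 40³ = 64000 reaches it, so n = 3.

3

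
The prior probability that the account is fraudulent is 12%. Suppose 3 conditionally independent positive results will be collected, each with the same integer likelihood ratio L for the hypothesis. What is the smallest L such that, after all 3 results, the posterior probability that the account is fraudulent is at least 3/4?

3

Prior odds = 0.12/0.88 = 3/22.
Target odds = 0.75/0.25 = 3.
Need L³ ≥ 3 ÷ (3/22) = 22.
2³ = 8 < 22 ≤ 27 = 3³, so L = 3.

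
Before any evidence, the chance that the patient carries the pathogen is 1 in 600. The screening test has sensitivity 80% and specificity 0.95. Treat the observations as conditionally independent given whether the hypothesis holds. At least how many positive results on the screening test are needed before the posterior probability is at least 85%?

Prior odds: (1/600) ÷ (599/600) = 1/599.
False-positive rate = 1 − 0.95 = 0.05; likelihood ratio of a positive = 0.8/0.05 = 16.
Target odds: 0.85 ÷ 0.15 = 17/3.
Require 16ⁿ ≥ 17/3 ÷ (1/599) = 10183/3.
16² = 256 falls short of 10183/3 but 16³ = 4096 reaches it, so n = 3.

3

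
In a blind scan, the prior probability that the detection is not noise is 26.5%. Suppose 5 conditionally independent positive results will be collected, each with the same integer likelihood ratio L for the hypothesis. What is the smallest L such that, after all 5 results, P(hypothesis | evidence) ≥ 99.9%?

5

Prior odds = 0.265/0.735 = 53/147.
Target odds = 0.999/0.001 = 999.
Need L⁵ ≥ 999 ÷ (53/147) = 146853/53.
4⁵ = 1024 < 146853/53 ≤ 3125 = 5⁵, so L = 5.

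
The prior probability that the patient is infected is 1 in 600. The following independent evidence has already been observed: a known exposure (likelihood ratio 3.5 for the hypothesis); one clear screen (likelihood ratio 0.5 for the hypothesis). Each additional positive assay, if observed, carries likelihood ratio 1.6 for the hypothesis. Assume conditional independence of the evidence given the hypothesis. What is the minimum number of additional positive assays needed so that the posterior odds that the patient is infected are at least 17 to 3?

Prior odds = (1/600)/(599/600) = 1/599.
Combined Bayes factor of the evidence already in hand = 3.5 × 0.5 = 1.75.
Odds after that evidence = (1/599) × 1.75 = 7/2396.
Target odds = 17/3.
Need 1.6ⁿ ≥ 17/3 ÷ (7/2396) = 40732/21.
1.6¹⁶ ≈1844.67 falls short of 40732/21 but 1.6¹⁷ ≈2951.48 reaches it, so n = 17.

17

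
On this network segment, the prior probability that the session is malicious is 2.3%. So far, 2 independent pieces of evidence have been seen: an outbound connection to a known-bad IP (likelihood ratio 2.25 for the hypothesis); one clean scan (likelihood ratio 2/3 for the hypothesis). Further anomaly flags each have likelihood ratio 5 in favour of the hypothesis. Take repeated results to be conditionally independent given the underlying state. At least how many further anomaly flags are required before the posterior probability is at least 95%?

4

Prior odds = 0.023/0.977 = 23/977.
Combined Bayes factor of the evidence already in hand = 2.25 × (2/3) = 1.5.
Odds after that evidence = (23/977) × 1.5 = 69/1954.
Target odds = 0.95/0.05 = 19.
Need 5ⁿ ≥ 19 ÷ (69/1954) = 37126/69.
5³ = 125 falls short of 37126/69 but 5⁴ = 625 reaches it, so n = 4.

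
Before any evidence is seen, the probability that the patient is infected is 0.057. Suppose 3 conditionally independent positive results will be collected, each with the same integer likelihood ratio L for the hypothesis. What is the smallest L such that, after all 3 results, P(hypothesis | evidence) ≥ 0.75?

Prior odds = 0.057/0.943 = 57/943.
Target odds = 0.75/0.25 = 3.
Need L³ ≥ 3 ÷ (57/943) = 943/19.
3³ = 27 < 943/19 ≤ 64 = 4³, so L = 4.

4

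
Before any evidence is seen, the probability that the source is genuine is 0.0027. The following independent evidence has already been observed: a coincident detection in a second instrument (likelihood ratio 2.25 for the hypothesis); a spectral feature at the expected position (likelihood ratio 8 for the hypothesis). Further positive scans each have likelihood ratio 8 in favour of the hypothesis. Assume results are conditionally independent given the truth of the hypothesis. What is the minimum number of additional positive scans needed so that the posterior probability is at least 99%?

4

Prior odds = 0.0027/0.9973 = 27/9973.
Combined Bayes factor of the evidence already in hand = 2.25 × 8 = 18.
Odds after that evidence = (27/9973) × 18 = 486/9973.
Target odds = 0.99/0.01 = 99.
Need 8ⁿ ≥ 99 ÷ (486/9973) = 109703/54.
8³ = 512 falls short of 109703/54 but 8⁴ = 4096 reaches it, so n = 4.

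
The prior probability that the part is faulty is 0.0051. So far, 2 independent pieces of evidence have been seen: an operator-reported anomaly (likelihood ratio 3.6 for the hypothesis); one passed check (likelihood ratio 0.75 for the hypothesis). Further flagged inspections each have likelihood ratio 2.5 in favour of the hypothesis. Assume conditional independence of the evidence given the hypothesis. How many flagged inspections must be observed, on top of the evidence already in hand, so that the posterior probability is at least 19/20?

8

Prior odds = 0.0051/0.9949 = 51/9949.
Combined Bayes factor of the evidence already in hand = 3.6 × 0.75 = 2.7.
Odds after that evidence = (51/9949) × 2.7 = 1377/99490.
Target odds = 0.95/0.05 = 19.
Need 2.5ⁿ ≥ 19 ÷ (1377/99490) = 1890310/1377.
2.5⁷ = 610.3515625 falls short of 1890310/1377 but 2.5⁸ = 390625/256 reaches it, so n = 8.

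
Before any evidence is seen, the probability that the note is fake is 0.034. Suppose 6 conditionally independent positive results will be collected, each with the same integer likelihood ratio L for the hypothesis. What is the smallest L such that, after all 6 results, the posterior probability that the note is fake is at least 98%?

Prior odds = 0.034/0.966 = 17/483.
Target odds = 0.98/0.02 = 49.
Need L⁶ ≥ 49 ÷ (17/483) = 23667/17.
3⁶ = 729 < 23667/17 ≤ 4096 = 4⁶, so L = 4.

4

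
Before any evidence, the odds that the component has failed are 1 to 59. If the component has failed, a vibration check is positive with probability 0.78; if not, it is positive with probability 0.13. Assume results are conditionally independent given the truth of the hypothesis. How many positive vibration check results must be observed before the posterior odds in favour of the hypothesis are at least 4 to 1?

Prior odds = 1/59.
Likelihood ratio of a positive = 0.78/0.13 = 6.
Target odds = 4.
Need (1/59) × 6ⁿ ≥ 4, i.e. 6ⁿ ≥ 236.
6³ = 216 falls short of 236 but 6⁴ = 1296 reaches it, so n = 4.

4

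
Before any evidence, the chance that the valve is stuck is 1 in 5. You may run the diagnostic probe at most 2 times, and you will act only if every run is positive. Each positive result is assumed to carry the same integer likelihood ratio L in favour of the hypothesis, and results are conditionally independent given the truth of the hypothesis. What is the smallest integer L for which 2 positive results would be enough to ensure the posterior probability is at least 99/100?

Prior odds = 0.2/0.8 = 0.25.
Target odds = 0.99/0.01 = 99.
Need L² ≥ 99 ÷ 0.25 = 396.
19² = 361 < 396 ≤ 400 = 20², so L = 20.

20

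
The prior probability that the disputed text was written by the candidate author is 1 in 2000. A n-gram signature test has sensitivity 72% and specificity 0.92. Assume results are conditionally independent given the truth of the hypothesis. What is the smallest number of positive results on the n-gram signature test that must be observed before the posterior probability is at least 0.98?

6

Prior odds = 0.0005/0.9995 = 1/1999.
False-positive rate = 1 − 0.92 = 0.08; likelihood ratio of a positive = 0.72/0.08 = 9.
Target odds: 0.98 ÷ 0.02 = 49.
Need (1/1999) × 9ⁿ ≥ 49, i.e. 9ⁿ ≥ 97951.
9⁵ = 59049 falls short of 97951 but 9⁶ = 531441 reaches it, so n = 6.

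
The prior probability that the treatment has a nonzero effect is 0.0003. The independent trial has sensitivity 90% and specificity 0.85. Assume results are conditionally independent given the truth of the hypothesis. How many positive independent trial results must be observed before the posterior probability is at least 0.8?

6

Prior odds = 0.0003/0.9997 = 3/9997.
False-positive rate = 1 − 0.85 = 0.15; likelihood ratio of a positive = 0.9/0.15 = 6.
Target odds: 0.8 ÷ 0.2 = 4.
Require 6ⁿ ≥ 4 ÷ (3/9997) = 39988/3.
6⁵ = 7776 falls short of 39988/3 but 6⁶ = 46656 reaches it, so n = 6.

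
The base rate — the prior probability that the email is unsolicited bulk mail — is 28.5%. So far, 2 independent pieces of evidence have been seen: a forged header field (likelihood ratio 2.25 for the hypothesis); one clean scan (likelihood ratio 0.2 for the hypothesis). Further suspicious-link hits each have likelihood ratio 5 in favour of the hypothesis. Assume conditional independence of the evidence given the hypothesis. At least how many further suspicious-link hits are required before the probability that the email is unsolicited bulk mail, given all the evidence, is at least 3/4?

Prior odds = 0.285/0.715 = 57/143.
Combined Bayes factor of the evidence already in hand = 2.25 × 0.2 = 0.45.
Odds after that evidence = (57/143) × 0.45 = 513/2860.
Target odds = 0.75/0.25 = 3.
Need 5ⁿ ≥ 3 ÷ (513/2860) = 2860/171.
5¹ = 5 falls short of 2860/171 but 5² = 25 reaches it, so n = 2.

2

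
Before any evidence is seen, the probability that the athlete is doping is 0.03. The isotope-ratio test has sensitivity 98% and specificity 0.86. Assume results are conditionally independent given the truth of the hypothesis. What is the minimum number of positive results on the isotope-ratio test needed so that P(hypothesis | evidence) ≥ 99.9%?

6

Prior odds = 0.03/0.97 = 3/97.
False-positive rate = 1 − 0.86 = 0.14; likelihood ratio of a positive = 0.98/0.14 = 7.
Target odds: 0.999 ÷ 0.001 = 999.
Require 7ⁿ ≥ 999 ÷ (3/97) = 32301.
7⁵ = 16807 falls short of 32301 but 7⁶ = 117649 reaches it, so n = 6.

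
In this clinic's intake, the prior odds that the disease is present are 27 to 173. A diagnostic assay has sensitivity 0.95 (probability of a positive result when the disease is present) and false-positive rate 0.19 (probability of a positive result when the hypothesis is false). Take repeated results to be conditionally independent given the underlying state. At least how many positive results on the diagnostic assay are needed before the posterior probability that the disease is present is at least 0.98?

Prior odds = 27/173.
Likelihood ratio of a positive result = 0.95/0.19 = 5.
Target odds: 0.98 ÷ 0.02 = 49.
Require 5ⁿ ≥ 49 ÷ (27/173) = 8477/27.
5³ = 125 falls short of 8477/27 but 5⁴ = 625 reaches it, so n = 4.

4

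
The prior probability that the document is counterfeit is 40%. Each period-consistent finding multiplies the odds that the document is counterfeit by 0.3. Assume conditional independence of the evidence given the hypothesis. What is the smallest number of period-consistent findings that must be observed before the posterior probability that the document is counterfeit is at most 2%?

Prior odds: 0.4 ÷ 0.6 = 2/3.
Likelihood ratio per period-consistent finding = 0.3.
Target posterior odds = 0.02/0.98 = 1/49.
Need (2/3) × 0.3ⁿ ≤ 1/49, i.e. 0.3ⁿ ≤ 3/98.
0.3² = 0.09 is still above 3/98 but 0.3³ = 0.027 is at or below it, so n = 3.

3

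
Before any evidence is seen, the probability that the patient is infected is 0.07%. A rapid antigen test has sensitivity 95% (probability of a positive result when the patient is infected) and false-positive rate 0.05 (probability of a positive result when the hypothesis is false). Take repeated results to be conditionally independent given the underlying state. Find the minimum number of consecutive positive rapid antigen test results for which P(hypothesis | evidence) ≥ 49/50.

4

Prior odds: 0.0007 ÷ 0.9993 = 7/9993.
Likelihood ratio of a positive result = 0.95/0.05 = 19.
Target posterior odds = 0.98/0.02 = 49.
Need (7/9993) × 19ⁿ ≥ 49, i.e. 19ⁿ ≥ 69951.
19³ = 6859 falls short of 69951 but 19⁴ = 130321 reaches it, so n = 4.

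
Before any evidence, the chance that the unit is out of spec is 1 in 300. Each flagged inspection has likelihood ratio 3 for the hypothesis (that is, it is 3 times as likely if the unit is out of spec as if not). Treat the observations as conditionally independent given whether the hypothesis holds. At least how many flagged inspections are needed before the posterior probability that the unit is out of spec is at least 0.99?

Prior odds = (1/300)/(299/300) = 1/299.
Likelihood ratio per flagged inspection = 3.
Target odds: 0.99 ÷ 0.01 = 99.
Require 3ⁿ ≥ 99 ÷ (1/299) = 29601.
3⁹ = 19683 falls short of 29601 but 3¹⁰ = 59049 reaches it, so n = 10.

10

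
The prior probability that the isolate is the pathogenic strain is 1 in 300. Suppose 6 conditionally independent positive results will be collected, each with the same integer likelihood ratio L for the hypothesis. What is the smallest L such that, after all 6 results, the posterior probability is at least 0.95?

5

Prior odds = (1/300)/(299/300) = 1/299.
Target odds = 0.95/0.05 = 19.
Need L⁶ ≥ 19 ÷ (1/299) = 5681.
4⁶ = 4096 < 5681 ≤ 15625 = 5⁶, so L = 5.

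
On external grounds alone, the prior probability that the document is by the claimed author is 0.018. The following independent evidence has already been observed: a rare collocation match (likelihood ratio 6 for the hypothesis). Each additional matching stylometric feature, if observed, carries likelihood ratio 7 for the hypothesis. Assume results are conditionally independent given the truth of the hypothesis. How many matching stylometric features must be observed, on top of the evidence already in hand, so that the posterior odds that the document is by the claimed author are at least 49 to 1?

Prior odds = 0.018/0.982 = 9/491.
Bayes factor of the evidence already in hand = 6.
Odds after that evidence = (9/491) × 6 = 54/491.
Target odds = 49.
Need 7ⁿ ≥ 49 ÷ (54/491) = 24059/54.
7³ = 343 falls short of 24059/54 but 7⁴ = 2401 reaches it, so n = 4.

4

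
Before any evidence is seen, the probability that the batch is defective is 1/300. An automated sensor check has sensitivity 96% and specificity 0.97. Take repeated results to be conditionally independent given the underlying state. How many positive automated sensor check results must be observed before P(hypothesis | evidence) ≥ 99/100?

3

Prior odds: (1/300) ÷ (299/300) = 1/299.
False-positive rate = 1 − 0.97 = 0.03; likelihood ratio of a positive = 0.96/0.03 = 32.
Target posterior odds = 0.99/0.01 = 99.
Require 32ⁿ ≥ 99 ÷ (1/299) = 29601.
32² = 1024 falls short of 29601 but 32³ = 32768 reaches it, so n = 3.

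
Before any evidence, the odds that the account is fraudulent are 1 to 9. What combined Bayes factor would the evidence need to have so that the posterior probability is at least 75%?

Prior odds = 1/9.
Target odds = 0.75/0.25 = 3.
Required Bayes factor = 3 ÷ (1/9) = 27.

27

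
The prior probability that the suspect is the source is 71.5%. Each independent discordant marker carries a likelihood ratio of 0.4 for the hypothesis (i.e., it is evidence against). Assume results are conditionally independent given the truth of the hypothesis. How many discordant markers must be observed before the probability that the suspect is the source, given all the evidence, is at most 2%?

Prior odds: 0.715 ÷ 0.285 = 143/57.
Likelihood ratio per discordant marker = 0.4.
Target posterior odds = 0.02/0.98 = 1/49.
Need (143/57) × 0.4ⁿ ≤ 1/49, i.e. 0.4ⁿ ≤ 57/7007.
0.4⁵ = 0.01024 is still above 57/7007 but 0.4⁶ = 64/15625 is at or below it, so n = 6.

6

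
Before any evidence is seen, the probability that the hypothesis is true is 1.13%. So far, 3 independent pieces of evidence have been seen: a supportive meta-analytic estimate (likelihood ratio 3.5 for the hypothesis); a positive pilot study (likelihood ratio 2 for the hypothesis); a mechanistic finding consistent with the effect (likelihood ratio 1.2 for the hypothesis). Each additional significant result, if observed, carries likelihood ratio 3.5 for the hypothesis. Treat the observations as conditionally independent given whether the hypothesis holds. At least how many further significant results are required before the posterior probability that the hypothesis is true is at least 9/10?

4

Prior odds = 0.0113/0.9887 = 113/9887.
Combined Bayes factor of the evidence already in hand = 3.5 × 2 × 1.2 = 8.4.
Odds after that evidence = (113/9887) × 8.4 = 4746/49435.
Target odds = 0.9/0.1 = 9.
Need 3.5ⁿ ≥ 9 ÷ (4746/49435) = 148305/1582.
3.5³ = 42.875 falls short of 148305/1582 but 3.5⁴ = 150.0625 reaches it, so n = 4.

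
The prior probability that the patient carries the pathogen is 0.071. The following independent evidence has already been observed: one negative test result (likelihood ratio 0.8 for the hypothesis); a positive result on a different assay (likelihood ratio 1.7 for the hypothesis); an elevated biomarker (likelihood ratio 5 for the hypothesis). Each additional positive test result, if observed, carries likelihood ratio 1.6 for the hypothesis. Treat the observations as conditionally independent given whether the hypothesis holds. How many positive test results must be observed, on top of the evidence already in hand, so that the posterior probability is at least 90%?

7

Prior odds = 0.071/0.929 = 71/929.
Combined Bayes factor of the evidence already in hand = 0.8 × 1.7 × 5 = 6.8.
Odds after that evidence = (71/929) × 6.8 = 2414/4645.
Target odds = 0.9/0.1 = 9.
Need 1.6ⁿ ≥ 9 ÷ (2414/4645) = 41805/2414.
1.6⁶ = 262144/15625 falls short of 41805/2414 but 1.6⁷ = 2097152/78125 reaches it, so n = 7.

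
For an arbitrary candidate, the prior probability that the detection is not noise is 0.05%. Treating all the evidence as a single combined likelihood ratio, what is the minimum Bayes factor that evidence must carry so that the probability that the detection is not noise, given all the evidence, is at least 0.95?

Prior odds = 0.0005/0.9995 = 1/1999.
Target odds = 0.95/0.05 = 19.
Required Bayes factor = 19 ÷ (1/1999) = 37981.

37981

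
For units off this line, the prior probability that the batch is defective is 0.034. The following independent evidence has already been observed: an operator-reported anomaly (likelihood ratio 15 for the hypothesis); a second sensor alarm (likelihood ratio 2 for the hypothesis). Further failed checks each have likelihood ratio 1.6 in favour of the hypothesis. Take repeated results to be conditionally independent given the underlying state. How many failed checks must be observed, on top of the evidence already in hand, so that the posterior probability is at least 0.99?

Prior odds = 0.034/0.966 = 17/483.
Combined Bayes factor of the evidence already in hand = 15 × 2 = 30.
Odds after that evidence = (17/483) × 30 = 170/161.
Target odds = 0.99/0.01 = 99.
Need 1.6ⁿ ≥ 99 ÷ (170/161) = 15939/170.
1.6⁹ = 134217728/1953125 falls short of 15939/170 but 1.6¹⁰ ≈109.951 reaches it, so n = 10.

10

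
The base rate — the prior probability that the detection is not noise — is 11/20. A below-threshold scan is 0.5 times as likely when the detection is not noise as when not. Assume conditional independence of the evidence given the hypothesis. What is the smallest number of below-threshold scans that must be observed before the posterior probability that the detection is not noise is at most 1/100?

7

Prior odds: 0.55 ÷ 0.45 = 11/9.
Likelihood ratio per below-threshold scan = 0.5.
Target posterior odds = 0.01/0.99 = 1/99.
Need (11/9) × 0.5ⁿ ≤ 1/99, i.e. 0.5ⁿ ≤ 1/121.
0.5⁶ = 0.015625 is still above 1/121 but 0.5⁷ = 0.0078125 is at or below it, so n = 7.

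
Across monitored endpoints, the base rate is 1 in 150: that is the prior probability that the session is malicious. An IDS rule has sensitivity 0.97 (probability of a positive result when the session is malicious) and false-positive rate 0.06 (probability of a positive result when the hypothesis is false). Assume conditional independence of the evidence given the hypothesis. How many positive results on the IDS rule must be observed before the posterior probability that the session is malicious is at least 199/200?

4

Prior odds: (1/150) ÷ (149/150) = 1/149.
Likelihood ratio of a positive result = 0.97/0.06 = 97/6.
Target odds: 0.995 ÷ 0.005 = 199.
Require (97/6)ⁿ ≥ 199 ÷ (1/149) = 29651.
(97/6)³ = 912673/216 falls short of 29651 but (97/6)⁴ = 88529281/1296 reaches it, so n = 4.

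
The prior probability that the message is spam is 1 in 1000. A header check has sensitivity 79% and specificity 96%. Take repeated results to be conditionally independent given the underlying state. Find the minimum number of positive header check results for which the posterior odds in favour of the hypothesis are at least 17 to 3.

3

Prior odds = 0.001/0.999 = 1/999.
False-positive rate = 1 − 0.96 = 0.04; likelihood ratio of a positive = 0.79/0.04 = 19.75.
Target odds = 17/3.
Need (1/999) × 19.75ⁿ ≥ 17/3, i.e. 19.75ⁿ ≥ 5661.
19.75² = 390.0625 falls short of 5661 but 19.75³ = 7703.734375 reaches it, so n = 3.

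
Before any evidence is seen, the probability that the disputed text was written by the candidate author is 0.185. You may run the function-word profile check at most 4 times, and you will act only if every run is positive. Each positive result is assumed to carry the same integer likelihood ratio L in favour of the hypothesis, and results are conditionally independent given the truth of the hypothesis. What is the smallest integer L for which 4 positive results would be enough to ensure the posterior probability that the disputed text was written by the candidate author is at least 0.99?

Prior odds = 0.185/0.815 = 37/163.
Target odds = 0.99/0.01 = 99.
Need L⁴ ≥ 99 ÷ (37/163) = 16137/37.
4⁴ = 256 < 16137/37 ≤ 625 = 5⁴, so L = 5.

5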